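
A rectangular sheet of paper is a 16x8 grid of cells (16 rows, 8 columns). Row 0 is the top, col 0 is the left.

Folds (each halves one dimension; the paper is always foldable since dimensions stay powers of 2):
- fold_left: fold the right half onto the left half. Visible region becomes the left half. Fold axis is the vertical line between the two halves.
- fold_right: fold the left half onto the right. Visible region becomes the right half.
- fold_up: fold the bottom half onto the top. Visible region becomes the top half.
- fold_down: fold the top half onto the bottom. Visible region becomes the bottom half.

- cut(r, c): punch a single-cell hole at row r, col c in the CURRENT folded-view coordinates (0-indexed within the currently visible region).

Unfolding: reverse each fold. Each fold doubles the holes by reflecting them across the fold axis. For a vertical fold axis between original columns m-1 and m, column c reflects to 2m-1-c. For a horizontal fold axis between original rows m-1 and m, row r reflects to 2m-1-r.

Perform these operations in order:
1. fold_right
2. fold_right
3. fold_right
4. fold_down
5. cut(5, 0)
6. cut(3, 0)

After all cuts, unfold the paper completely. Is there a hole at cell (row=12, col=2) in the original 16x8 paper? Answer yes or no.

Op 1 fold_right: fold axis v@4; visible region now rows[0,16) x cols[4,8) = 16x4
Op 2 fold_right: fold axis v@6; visible region now rows[0,16) x cols[6,8) = 16x2
Op 3 fold_right: fold axis v@7; visible region now rows[0,16) x cols[7,8) = 16x1
Op 4 fold_down: fold axis h@8; visible region now rows[8,16) x cols[7,8) = 8x1
Op 5 cut(5, 0): punch at orig (13,7); cuts so far [(13, 7)]; region rows[8,16) x cols[7,8) = 8x1
Op 6 cut(3, 0): punch at orig (11,7); cuts so far [(11, 7), (13, 7)]; region rows[8,16) x cols[7,8) = 8x1
Unfold 1 (reflect across h@8): 4 holes -> [(2, 7), (4, 7), (11, 7), (13, 7)]
Unfold 2 (reflect across v@7): 8 holes -> [(2, 6), (2, 7), (4, 6), (4, 7), (11, 6), (11, 7), (13, 6), (13, 7)]
Unfold 3 (reflect across v@6): 16 holes -> [(2, 4), (2, 5), (2, 6), (2, 7), (4, 4), (4, 5), (4, 6), (4, 7), (11, 4), (11, 5), (11, 6), (11, 7), (13, 4), (13, 5), (13, 6), (13, 7)]
Unfold 4 (reflect across v@4): 32 holes -> [(2, 0), (2, 1), (2, 2), (2, 3), (2, 4), (2, 5), (2, 6), (2, 7), (4, 0), (4, 1), (4, 2), (4, 3), (4, 4), (4, 5), (4, 6), (4, 7), (11, 0), (11, 1), (11, 2), (11, 3), (11, 4), (11, 5), (11, 6), (11, 7), (13, 0), (13, 1), (13, 2), (13, 3), (13, 4), (13, 5), (13, 6), (13, 7)]
Holes: [(2, 0), (2, 1), (2, 2), (2, 3), (2, 4), (2, 5), (2, 6), (2, 7), (4, 0), (4, 1), (4, 2), (4, 3), (4, 4), (4, 5), (4, 6), (4, 7), (11, 0), (11, 1), (11, 2), (11, 3), (11, 4), (11, 5), (11, 6), (11, 7), (13, 0), (13, 1), (13, 2), (13, 3), (13, 4), (13, 5), (13, 6), (13, 7)]

Answer: no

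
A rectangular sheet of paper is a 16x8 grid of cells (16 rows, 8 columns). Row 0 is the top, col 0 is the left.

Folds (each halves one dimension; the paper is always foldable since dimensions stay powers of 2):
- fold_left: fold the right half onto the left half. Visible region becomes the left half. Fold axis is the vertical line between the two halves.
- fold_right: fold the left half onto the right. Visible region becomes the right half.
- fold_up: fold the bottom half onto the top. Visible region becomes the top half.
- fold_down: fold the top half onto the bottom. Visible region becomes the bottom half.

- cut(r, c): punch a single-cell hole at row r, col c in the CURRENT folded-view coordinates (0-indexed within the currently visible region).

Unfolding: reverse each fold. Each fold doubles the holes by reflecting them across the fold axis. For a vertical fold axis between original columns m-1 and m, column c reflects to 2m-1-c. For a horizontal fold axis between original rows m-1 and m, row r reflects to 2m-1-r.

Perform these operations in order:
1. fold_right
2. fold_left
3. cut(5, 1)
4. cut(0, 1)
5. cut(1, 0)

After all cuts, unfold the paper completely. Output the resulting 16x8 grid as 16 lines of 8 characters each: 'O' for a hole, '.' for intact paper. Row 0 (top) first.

Answer: .OO..OO.
O..OO..O
........
........
........
.OO..OO.
........
........
........
........
........
........
........
........
........
........

Derivation:
Op 1 fold_right: fold axis v@4; visible region now rows[0,16) x cols[4,8) = 16x4
Op 2 fold_left: fold axis v@6; visible region now rows[0,16) x cols[4,6) = 16x2
Op 3 cut(5, 1): punch at orig (5,5); cuts so far [(5, 5)]; region rows[0,16) x cols[4,6) = 16x2
Op 4 cut(0, 1): punch at orig (0,5); cuts so far [(0, 5), (5, 5)]; region rows[0,16) x cols[4,6) = 16x2
Op 5 cut(1, 0): punch at orig (1,4); cuts so far [(0, 5), (1, 4), (5, 5)]; region rows[0,16) x cols[4,6) = 16x2
Unfold 1 (reflect across v@6): 6 holes -> [(0, 5), (0, 6), (1, 4), (1, 7), (5, 5), (5, 6)]
Unfold 2 (reflect across v@4): 12 holes -> [(0, 1), (0, 2), (0, 5), (0, 6), (1, 0), (1, 3), (1, 4), (1, 7), (5, 1), (5, 2), (5, 5), (5, 6)]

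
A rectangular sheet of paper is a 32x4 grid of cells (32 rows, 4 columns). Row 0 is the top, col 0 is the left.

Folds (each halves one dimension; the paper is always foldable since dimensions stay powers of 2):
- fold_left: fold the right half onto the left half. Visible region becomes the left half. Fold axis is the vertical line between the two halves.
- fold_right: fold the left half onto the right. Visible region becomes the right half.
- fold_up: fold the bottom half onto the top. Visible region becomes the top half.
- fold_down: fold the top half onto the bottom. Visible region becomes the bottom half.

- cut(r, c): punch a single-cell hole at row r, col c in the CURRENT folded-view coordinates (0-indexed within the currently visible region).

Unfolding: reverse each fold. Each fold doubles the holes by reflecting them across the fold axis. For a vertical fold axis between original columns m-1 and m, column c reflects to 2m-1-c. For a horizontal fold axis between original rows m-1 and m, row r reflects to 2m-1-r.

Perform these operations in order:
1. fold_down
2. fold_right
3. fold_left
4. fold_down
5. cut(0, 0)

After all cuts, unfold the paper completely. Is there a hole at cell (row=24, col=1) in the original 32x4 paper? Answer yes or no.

Answer: yes

Derivation:
Op 1 fold_down: fold axis h@16; visible region now rows[16,32) x cols[0,4) = 16x4
Op 2 fold_right: fold axis v@2; visible region now rows[16,32) x cols[2,4) = 16x2
Op 3 fold_left: fold axis v@3; visible region now rows[16,32) x cols[2,3) = 16x1
Op 4 fold_down: fold axis h@24; visible region now rows[24,32) x cols[2,3) = 8x1
Op 5 cut(0, 0): punch at orig (24,2); cuts so far [(24, 2)]; region rows[24,32) x cols[2,3) = 8x1
Unfold 1 (reflect across h@24): 2 holes -> [(23, 2), (24, 2)]
Unfold 2 (reflect across v@3): 4 holes -> [(23, 2), (23, 3), (24, 2), (24, 3)]
Unfold 3 (reflect across v@2): 8 holes -> [(23, 0), (23, 1), (23, 2), (23, 3), (24, 0), (24, 1), (24, 2), (24, 3)]
Unfold 4 (reflect across h@16): 16 holes -> [(7, 0), (7, 1), (7, 2), (7, 3), (8, 0), (8, 1), (8, 2), (8, 3), (23, 0), (23, 1), (23, 2), (23, 3), (24, 0), (24, 1), (24, 2), (24, 3)]
Holes: [(7, 0), (7, 1), (7, 2), (7, 3), (8, 0), (8, 1), (8, 2), (8, 3), (23, 0), (23, 1), (23, 2), (23, 3), (24, 0), (24, 1), (24, 2), (24, 3)]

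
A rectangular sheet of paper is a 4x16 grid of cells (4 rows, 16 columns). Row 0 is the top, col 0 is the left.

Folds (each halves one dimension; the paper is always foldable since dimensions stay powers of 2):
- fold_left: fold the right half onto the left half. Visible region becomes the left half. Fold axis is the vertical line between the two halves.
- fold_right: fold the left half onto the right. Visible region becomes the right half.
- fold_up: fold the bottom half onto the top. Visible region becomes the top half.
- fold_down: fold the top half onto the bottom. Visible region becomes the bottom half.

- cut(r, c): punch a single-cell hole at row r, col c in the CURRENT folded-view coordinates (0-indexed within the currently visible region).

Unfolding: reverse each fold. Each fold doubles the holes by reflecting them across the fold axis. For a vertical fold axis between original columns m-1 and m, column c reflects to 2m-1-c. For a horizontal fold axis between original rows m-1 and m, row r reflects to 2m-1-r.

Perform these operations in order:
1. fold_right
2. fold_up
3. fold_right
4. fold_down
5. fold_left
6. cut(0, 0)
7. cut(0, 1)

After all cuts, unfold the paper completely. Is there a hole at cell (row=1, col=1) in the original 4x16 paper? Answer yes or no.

Answer: yes

Derivation:
Op 1 fold_right: fold axis v@8; visible region now rows[0,4) x cols[8,16) = 4x8
Op 2 fold_up: fold axis h@2; visible region now rows[0,2) x cols[8,16) = 2x8
Op 3 fold_right: fold axis v@12; visible region now rows[0,2) x cols[12,16) = 2x4
Op 4 fold_down: fold axis h@1; visible region now rows[1,2) x cols[12,16) = 1x4
Op 5 fold_left: fold axis v@14; visible region now rows[1,2) x cols[12,14) = 1x2
Op 6 cut(0, 0): punch at orig (1,12); cuts so far [(1, 12)]; region rows[1,2) x cols[12,14) = 1x2
Op 7 cut(0, 1): punch at orig (1,13); cuts so far [(1, 12), (1, 13)]; region rows[1,2) x cols[12,14) = 1x2
Unfold 1 (reflect across v@14): 4 holes -> [(1, 12), (1, 13), (1, 14), (1, 15)]
Unfold 2 (reflect across h@1): 8 holes -> [(0, 12), (0, 13), (0, 14), (0, 15), (1, 12), (1, 13), (1, 14), (1, 15)]
Unfold 3 (reflect across v@12): 16 holes -> [(0, 8), (0, 9), (0, 10), (0, 11), (0, 12), (0, 13), (0, 14), (0, 15), (1, 8), (1, 9), (1, 10), (1, 11), (1, 12), (1, 13), (1, 14), (1, 15)]
Unfold 4 (reflect across h@2): 32 holes -> [(0, 8), (0, 9), (0, 10), (0, 11), (0, 12), (0, 13), (0, 14), (0, 15), (1, 8), (1, 9), (1, 10), (1, 11), (1, 12), (1, 13), (1, 14), (1, 15), (2, 8), (2, 9), (2, 10), (2, 11), (2, 12), (2, 13), (2, 14), (2, 15), (3, 8), (3, 9), (3, 10), (3, 11), (3, 12), (3, 13), (3, 14), (3, 15)]
Unfold 5 (reflect across v@8): 64 holes -> [(0, 0), (0, 1), (0, 2), (0, 3), (0, 4), (0, 5), (0, 6), (0, 7), (0, 8), (0, 9), (0, 10), (0, 11), (0, 12), (0, 13), (0, 14), (0, 15), (1, 0), (1, 1), (1, 2), (1, 3), (1, 4), (1, 5), (1, 6), (1, 7), (1, 8), (1, 9), (1, 10), (1, 11), (1, 12), (1, 13), (1, 14), (1, 15), (2, 0), (2, 1), (2, 2), (2, 3), (2, 4), (2, 5), (2, 6), (2, 7), (2, 8), (2, 9), (2, 10), (2, 11), (2, 12), (2, 13), (2, 14), (2, 15), (3, 0), (3, 1), (3, 2), (3, 3), (3, 4), (3, 5), (3, 6), (3, 7), (3, 8), (3, 9), (3, 10), (3, 11), (3, 12), (3, 13), (3, 14), (3, 15)]
Holes: [(0, 0), (0, 1), (0, 2), (0, 3), (0, 4), (0, 5), (0, 6), (0, 7), (0, 8), (0, 9), (0, 10), (0, 11), (0, 12), (0, 13), (0, 14), (0, 15), (1, 0), (1, 1), (1, 2), (1, 3), (1, 4), (1, 5), (1, 6), (1, 7), (1, 8), (1, 9), (1, 10), (1, 11), (1, 12), (1, 13), (1, 14), (1, 15), (2, 0), (2, 1), (2, 2), (2, 3), (2, 4), (2, 5), (2, 6), (2, 7), (2, 8), (2, 9), (2, 10), (2, 11), (2, 12), (2, 13), (2, 14), (2, 15), (3, 0), (3, 1), (3, 2), (3, 3), (3, 4), (3, 5), (3, 6), (3, 7), (3, 8), (3, 9), (3, 10), (3, 11), (3, 12), (3, 13), (3, 14), (3, 15)]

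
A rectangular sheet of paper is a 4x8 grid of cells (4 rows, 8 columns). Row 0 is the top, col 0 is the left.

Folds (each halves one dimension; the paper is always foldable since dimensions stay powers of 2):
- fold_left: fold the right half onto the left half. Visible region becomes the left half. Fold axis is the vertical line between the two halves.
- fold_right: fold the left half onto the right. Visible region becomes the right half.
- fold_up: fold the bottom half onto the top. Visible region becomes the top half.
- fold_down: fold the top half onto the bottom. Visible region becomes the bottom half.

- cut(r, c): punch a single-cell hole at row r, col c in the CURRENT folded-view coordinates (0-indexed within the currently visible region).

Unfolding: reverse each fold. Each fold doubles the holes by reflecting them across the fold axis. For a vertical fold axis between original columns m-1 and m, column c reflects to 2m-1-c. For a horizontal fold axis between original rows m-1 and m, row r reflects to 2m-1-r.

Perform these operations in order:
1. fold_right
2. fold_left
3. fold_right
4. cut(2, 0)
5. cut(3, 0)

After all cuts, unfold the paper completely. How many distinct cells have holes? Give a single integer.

Answer: 16

Derivation:
Op 1 fold_right: fold axis v@4; visible region now rows[0,4) x cols[4,8) = 4x4
Op 2 fold_left: fold axis v@6; visible region now rows[0,4) x cols[4,6) = 4x2
Op 3 fold_right: fold axis v@5; visible region now rows[0,4) x cols[5,6) = 4x1
Op 4 cut(2, 0): punch at orig (2,5); cuts so far [(2, 5)]; region rows[0,4) x cols[5,6) = 4x1
Op 5 cut(3, 0): punch at orig (3,5); cuts so far [(2, 5), (3, 5)]; region rows[0,4) x cols[5,6) = 4x1
Unfold 1 (reflect across v@5): 4 holes -> [(2, 4), (2, 5), (3, 4), (3, 5)]
Unfold 2 (reflect across v@6): 8 holes -> [(2, 4), (2, 5), (2, 6), (2, 7), (3, 4), (3, 5), (3, 6), (3, 7)]
Unfold 3 (reflect across v@4): 16 holes -> [(2, 0), (2, 1), (2, 2), (2, 3), (2, 4), (2, 5), (2, 6), (2, 7), (3, 0), (3, 1), (3, 2), (3, 3), (3, 4), (3, 5), (3, 6), (3, 7)]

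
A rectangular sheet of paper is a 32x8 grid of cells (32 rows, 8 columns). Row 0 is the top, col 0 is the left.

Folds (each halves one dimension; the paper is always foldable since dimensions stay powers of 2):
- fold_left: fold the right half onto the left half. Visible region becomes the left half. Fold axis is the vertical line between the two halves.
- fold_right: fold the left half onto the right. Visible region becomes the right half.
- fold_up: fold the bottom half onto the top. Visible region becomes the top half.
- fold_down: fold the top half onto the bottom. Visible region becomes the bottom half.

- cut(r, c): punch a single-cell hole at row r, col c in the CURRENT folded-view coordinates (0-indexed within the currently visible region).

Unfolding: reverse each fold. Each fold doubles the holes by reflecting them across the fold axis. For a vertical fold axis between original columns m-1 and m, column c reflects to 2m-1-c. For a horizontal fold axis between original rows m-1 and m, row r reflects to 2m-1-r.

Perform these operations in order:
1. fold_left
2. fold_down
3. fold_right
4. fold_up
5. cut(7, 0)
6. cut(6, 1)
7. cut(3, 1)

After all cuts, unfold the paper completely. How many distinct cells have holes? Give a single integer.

Op 1 fold_left: fold axis v@4; visible region now rows[0,32) x cols[0,4) = 32x4
Op 2 fold_down: fold axis h@16; visible region now rows[16,32) x cols[0,4) = 16x4
Op 3 fold_right: fold axis v@2; visible region now rows[16,32) x cols[2,4) = 16x2
Op 4 fold_up: fold axis h@24; visible region now rows[16,24) x cols[2,4) = 8x2
Op 5 cut(7, 0): punch at orig (23,2); cuts so far [(23, 2)]; region rows[16,24) x cols[2,4) = 8x2
Op 6 cut(6, 1): punch at orig (22,3); cuts so far [(22, 3), (23, 2)]; region rows[16,24) x cols[2,4) = 8x2
Op 7 cut(3, 1): punch at orig (19,3); cuts so far [(19, 3), (22, 3), (23, 2)]; region rows[16,24) x cols[2,4) = 8x2
Unfold 1 (reflect across h@24): 6 holes -> [(19, 3), (22, 3), (23, 2), (24, 2), (25, 3), (28, 3)]
Unfold 2 (reflect across v@2): 12 holes -> [(19, 0), (19, 3), (22, 0), (22, 3), (23, 1), (23, 2), (24, 1), (24, 2), (25, 0), (25, 3), (28, 0), (28, 3)]
Unfold 3 (reflect across h@16): 24 holes -> [(3, 0), (3, 3), (6, 0), (6, 3), (7, 1), (7, 2), (8, 1), (8, 2), (9, 0), (9, 3), (12, 0), (12, 3), (19, 0), (19, 3), (22, 0), (22, 3), (23, 1), (23, 2), (24, 1), (24, 2), (25, 0), (25, 3), (28, 0), (28, 3)]
Unfold 4 (reflect across v@4): 48 holes -> [(3, 0), (3, 3), (3, 4), (3, 7), (6, 0), (6, 3), (6, 4), (6, 7), (7, 1), (7, 2), (7, 5), (7, 6), (8, 1), (8, 2), (8, 5), (8, 6), (9, 0), (9, 3), (9, 4), (9, 7), (12, 0), (12, 3), (12, 4), (12, 7), (19, 0), (19, 3), (19, 4), (19, 7), (22, 0), (22, 3), (22, 4), (22, 7), (23, 1), (23, 2), (23, 5), (23, 6), (24, 1), (24, 2), (24, 5), (24, 6), (25, 0), (25, 3), (25, 4), (25, 7), (28, 0), (28, 3), (28, 4), (28, 7)]

Answer: 48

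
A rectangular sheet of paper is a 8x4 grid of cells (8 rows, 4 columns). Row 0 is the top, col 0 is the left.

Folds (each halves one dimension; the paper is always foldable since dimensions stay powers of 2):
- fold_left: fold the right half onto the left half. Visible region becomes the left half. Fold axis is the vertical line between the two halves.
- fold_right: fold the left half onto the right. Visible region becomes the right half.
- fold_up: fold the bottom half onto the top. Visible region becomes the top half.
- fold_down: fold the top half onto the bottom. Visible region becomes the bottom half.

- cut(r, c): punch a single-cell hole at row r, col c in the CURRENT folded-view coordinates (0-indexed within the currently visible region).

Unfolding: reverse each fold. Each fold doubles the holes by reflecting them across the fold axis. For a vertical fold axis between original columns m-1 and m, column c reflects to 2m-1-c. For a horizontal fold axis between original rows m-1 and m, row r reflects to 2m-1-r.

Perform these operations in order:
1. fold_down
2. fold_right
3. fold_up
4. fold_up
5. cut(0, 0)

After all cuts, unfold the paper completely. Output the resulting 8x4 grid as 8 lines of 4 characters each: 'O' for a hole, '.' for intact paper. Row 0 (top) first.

Answer: .OO.
.OO.
.OO.
.OO.
.OO.
.OO.
.OO.
.OO.

Derivation:
Op 1 fold_down: fold axis h@4; visible region now rows[4,8) x cols[0,4) = 4x4
Op 2 fold_right: fold axis v@2; visible region now rows[4,8) x cols[2,4) = 4x2
Op 3 fold_up: fold axis h@6; visible region now rows[4,6) x cols[2,4) = 2x2
Op 4 fold_up: fold axis h@5; visible region now rows[4,5) x cols[2,4) = 1x2
Op 5 cut(0, 0): punch at orig (4,2); cuts so far [(4, 2)]; region rows[4,5) x cols[2,4) = 1x2
Unfold 1 (reflect across h@5): 2 holes -> [(4, 2), (5, 2)]
Unfold 2 (reflect across h@6): 4 holes -> [(4, 2), (5, 2), (6, 2), (7, 2)]
Unfold 3 (reflect across v@2): 8 holes -> [(4, 1), (4, 2), (5, 1), (5, 2), (6, 1), (6, 2), (7, 1), (7, 2)]
Unfold 4 (reflect across h@4): 16 holes -> [(0, 1), (0, 2), (1, 1), (1, 2), (2, 1), (2, 2), (3, 1), (3, 2), (4, 1), (4, 2), (5, 1), (5, 2), (6, 1), (6, 2), (7, 1), (7, 2)]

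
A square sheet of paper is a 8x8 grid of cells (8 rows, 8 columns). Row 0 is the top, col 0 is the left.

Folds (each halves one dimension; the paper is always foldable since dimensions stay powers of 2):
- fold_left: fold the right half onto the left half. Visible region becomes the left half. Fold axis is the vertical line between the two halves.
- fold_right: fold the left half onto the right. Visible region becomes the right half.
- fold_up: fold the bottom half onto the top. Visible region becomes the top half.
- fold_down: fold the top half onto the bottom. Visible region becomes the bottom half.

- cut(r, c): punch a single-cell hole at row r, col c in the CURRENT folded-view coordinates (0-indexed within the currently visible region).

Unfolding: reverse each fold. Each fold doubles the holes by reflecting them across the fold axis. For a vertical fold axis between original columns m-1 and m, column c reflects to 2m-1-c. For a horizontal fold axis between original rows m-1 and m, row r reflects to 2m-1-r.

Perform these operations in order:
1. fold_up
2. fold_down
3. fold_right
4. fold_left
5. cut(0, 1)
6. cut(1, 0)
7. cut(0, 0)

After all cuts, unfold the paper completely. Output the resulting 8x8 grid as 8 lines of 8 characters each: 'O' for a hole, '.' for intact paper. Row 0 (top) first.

Answer: O..OO..O
OOOOOOOO
OOOOOOOO
O..OO..O
O..OO..O
OOOOOOOO
OOOOOOOO
O..OO..O

Derivation:
Op 1 fold_up: fold axis h@4; visible region now rows[0,4) x cols[0,8) = 4x8
Op 2 fold_down: fold axis h@2; visible region now rows[2,4) x cols[0,8) = 2x8
Op 3 fold_right: fold axis v@4; visible region now rows[2,4) x cols[4,8) = 2x4
Op 4 fold_left: fold axis v@6; visible region now rows[2,4) x cols[4,6) = 2x2
Op 5 cut(0, 1): punch at orig (2,5); cuts so far [(2, 5)]; region rows[2,4) x cols[4,6) = 2x2
Op 6 cut(1, 0): punch at orig (3,4); cuts so far [(2, 5), (3, 4)]; region rows[2,4) x cols[4,6) = 2x2
Op 7 cut(0, 0): punch at orig (2,4); cuts so far [(2, 4), (2, 5), (3, 4)]; region rows[2,4) x cols[4,6) = 2x2
Unfold 1 (reflect across v@6): 6 holes -> [(2, 4), (2, 5), (2, 6), (2, 7), (3, 4), (3, 7)]
Unfold 2 (reflect across v@4): 12 holes -> [(2, 0), (2, 1), (2, 2), (2, 3), (2, 4), (2, 5), (2, 6), (2, 7), (3, 0), (3, 3), (3, 4), (3, 7)]
Unfold 3 (reflect across h@2): 24 holes -> [(0, 0), (0, 3), (0, 4), (0, 7), (1, 0), (1, 1), (1, 2), (1, 3), (1, 4), (1, 5), (1, 6), (1, 7), (2, 0), (2, 1), (2, 2), (2, 3), (2, 4), (2, 5), (2, 6), (2, 7), (3, 0), (3, 3), (3, 4), (3, 7)]
Unfold 4 (reflect across h@4): 48 holes -> [(0, 0), (0, 3), (0, 4), (0, 7), (1, 0), (1, 1), (1, 2), (1, 3), (1, 4), (1, 5), (1, 6), (1, 7), (2, 0), (2, 1), (2, 2), (2, 3), (2, 4), (2, 5), (2, 6), (2, 7), (3, 0), (3, 3), (3, 4), (3, 7), (4, 0), (4, 3), (4, 4), (4, 7), (5, 0), (5, 1), (5, 2), (5, 3), (5, 4), (5, 5), (5, 6), (5, 7), (6, 0), (6, 1), (6, 2), (6, 3), (6, 4), (6, 5), (6, 6), (6, 7), (7, 0), (7, 3), (7, 4), (7, 7)]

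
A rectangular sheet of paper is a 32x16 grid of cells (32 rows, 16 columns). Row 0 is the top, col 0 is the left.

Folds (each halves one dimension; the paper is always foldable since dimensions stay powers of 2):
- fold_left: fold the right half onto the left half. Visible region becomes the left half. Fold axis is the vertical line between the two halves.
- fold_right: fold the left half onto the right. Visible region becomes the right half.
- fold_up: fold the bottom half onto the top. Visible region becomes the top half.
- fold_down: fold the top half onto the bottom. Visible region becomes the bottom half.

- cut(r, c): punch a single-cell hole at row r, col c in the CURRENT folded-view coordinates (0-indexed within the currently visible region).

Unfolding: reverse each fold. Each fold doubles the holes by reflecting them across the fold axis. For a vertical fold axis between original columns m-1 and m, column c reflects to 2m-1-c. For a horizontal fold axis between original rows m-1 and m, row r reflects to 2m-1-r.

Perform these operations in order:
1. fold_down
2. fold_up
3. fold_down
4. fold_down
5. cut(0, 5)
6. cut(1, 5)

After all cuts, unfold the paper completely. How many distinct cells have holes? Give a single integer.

Answer: 32

Derivation:
Op 1 fold_down: fold axis h@16; visible region now rows[16,32) x cols[0,16) = 16x16
Op 2 fold_up: fold axis h@24; visible region now rows[16,24) x cols[0,16) = 8x16
Op 3 fold_down: fold axis h@20; visible region now rows[20,24) x cols[0,16) = 4x16
Op 4 fold_down: fold axis h@22; visible region now rows[22,24) x cols[0,16) = 2x16
Op 5 cut(0, 5): punch at orig (22,5); cuts so far [(22, 5)]; region rows[22,24) x cols[0,16) = 2x16
Op 6 cut(1, 5): punch at orig (23,5); cuts so far [(22, 5), (23, 5)]; region rows[22,24) x cols[0,16) = 2x16
Unfold 1 (reflect across h@22): 4 holes -> [(20, 5), (21, 5), (22, 5), (23, 5)]
Unfold 2 (reflect across h@20): 8 holes -> [(16, 5), (17, 5), (18, 5), (19, 5), (20, 5), (21, 5), (22, 5), (23, 5)]
Unfold 3 (reflect across h@24): 16 holes -> [(16, 5), (17, 5), (18, 5), (19, 5), (20, 5), (21, 5), (22, 5), (23, 5), (24, 5), (25, 5), (26, 5), (27, 5), (28, 5), (29, 5), (30, 5), (31, 5)]
Unfold 4 (reflect across h@16): 32 holes -> [(0, 5), (1, 5), (2, 5), (3, 5), (4, 5), (5, 5), (6, 5), (7, 5), (8, 5), (9, 5), (10, 5), (11, 5), (12, 5), (13, 5), (14, 5), (15, 5), (16, 5), (17, 5), (18, 5), (19, 5), (20, 5), (21, 5), (22, 5), (23, 5), (24, 5), (25, 5), (26, 5), (27, 5), (28, 5), (29, 5), (30, 5), (31, 5)]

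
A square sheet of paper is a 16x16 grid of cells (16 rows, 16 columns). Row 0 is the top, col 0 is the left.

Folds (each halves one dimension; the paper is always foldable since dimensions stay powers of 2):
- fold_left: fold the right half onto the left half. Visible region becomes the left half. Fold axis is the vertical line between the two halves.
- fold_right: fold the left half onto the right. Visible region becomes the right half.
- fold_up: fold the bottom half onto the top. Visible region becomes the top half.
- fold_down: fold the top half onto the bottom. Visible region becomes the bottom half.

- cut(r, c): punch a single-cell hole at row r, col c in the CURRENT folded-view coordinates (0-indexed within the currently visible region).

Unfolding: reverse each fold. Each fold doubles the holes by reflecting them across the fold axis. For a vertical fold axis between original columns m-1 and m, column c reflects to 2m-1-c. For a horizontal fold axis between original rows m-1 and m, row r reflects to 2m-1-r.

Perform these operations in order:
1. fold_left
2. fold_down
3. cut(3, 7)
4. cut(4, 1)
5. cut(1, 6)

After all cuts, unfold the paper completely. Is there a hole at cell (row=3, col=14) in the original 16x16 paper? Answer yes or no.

Answer: yes

Derivation:
Op 1 fold_left: fold axis v@8; visible region now rows[0,16) x cols[0,8) = 16x8
Op 2 fold_down: fold axis h@8; visible region now rows[8,16) x cols[0,8) = 8x8
Op 3 cut(3, 7): punch at orig (11,7); cuts so far [(11, 7)]; region rows[8,16) x cols[0,8) = 8x8
Op 4 cut(4, 1): punch at orig (12,1); cuts so far [(11, 7), (12, 1)]; region rows[8,16) x cols[0,8) = 8x8
Op 5 cut(1, 6): punch at orig (9,6); cuts so far [(9, 6), (11, 7), (12, 1)]; region rows[8,16) x cols[0,8) = 8x8
Unfold 1 (reflect across h@8): 6 holes -> [(3, 1), (4, 7), (6, 6), (9, 6), (11, 7), (12, 1)]
Unfold 2 (reflect across v@8): 12 holes -> [(3, 1), (3, 14), (4, 7), (4, 8), (6, 6), (6, 9), (9, 6), (9, 9), (11, 7), (11, 8), (12, 1), (12, 14)]
Holes: [(3, 1), (3, 14), (4, 7), (4, 8), (6, 6), (6, 9), (9, 6), (9, 9), (11, 7), (11, 8), (12, 1), (12, 14)]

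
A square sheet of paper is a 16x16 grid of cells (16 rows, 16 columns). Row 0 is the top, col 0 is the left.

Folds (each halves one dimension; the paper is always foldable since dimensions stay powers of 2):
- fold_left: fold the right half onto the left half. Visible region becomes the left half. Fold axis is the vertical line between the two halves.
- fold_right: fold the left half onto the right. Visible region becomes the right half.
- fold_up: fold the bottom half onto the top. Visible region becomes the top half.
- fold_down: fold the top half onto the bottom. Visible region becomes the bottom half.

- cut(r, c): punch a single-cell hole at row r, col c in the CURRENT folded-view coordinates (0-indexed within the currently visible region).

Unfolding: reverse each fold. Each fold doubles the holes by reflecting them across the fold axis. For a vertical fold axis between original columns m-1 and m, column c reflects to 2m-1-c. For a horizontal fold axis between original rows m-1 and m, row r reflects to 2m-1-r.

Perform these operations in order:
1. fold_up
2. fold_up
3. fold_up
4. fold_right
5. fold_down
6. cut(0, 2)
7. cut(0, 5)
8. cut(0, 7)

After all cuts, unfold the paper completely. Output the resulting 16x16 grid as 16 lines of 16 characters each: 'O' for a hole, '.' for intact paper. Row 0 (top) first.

Op 1 fold_up: fold axis h@8; visible region now rows[0,8) x cols[0,16) = 8x16
Op 2 fold_up: fold axis h@4; visible region now rows[0,4) x cols[0,16) = 4x16
Op 3 fold_up: fold axis h@2; visible region now rows[0,2) x cols[0,16) = 2x16
Op 4 fold_right: fold axis v@8; visible region now rows[0,2) x cols[8,16) = 2x8
Op 5 fold_down: fold axis h@1; visible region now rows[1,2) x cols[8,16) = 1x8
Op 6 cut(0, 2): punch at orig (1,10); cuts so far [(1, 10)]; region rows[1,2) x cols[8,16) = 1x8
Op 7 cut(0, 5): punch at orig (1,13); cuts so far [(1, 10), (1, 13)]; region rows[1,2) x cols[8,16) = 1x8
Op 8 cut(0, 7): punch at orig (1,15); cuts so far [(1, 10), (1, 13), (1, 15)]; region rows[1,2) x cols[8,16) = 1x8
Unfold 1 (reflect across h@1): 6 holes -> [(0, 10), (0, 13), (0, 15), (1, 10), (1, 13), (1, 15)]
Unfold 2 (reflect across v@8): 12 holes -> [(0, 0), (0, 2), (0, 5), (0, 10), (0, 13), (0, 15), (1, 0), (1, 2), (1, 5), (1, 10), (1, 13), (1, 15)]
Unfold 3 (reflect across h@2): 24 holes -> [(0, 0), (0, 2), (0, 5), (0, 10), (0, 13), (0, 15), (1, 0), (1, 2), (1, 5), (1, 10), (1, 13), (1, 15), (2, 0), (2, 2), (2, 5), (2, 10), (2, 13), (2, 15), (3, 0), (3, 2), (3, 5), (3, 10), (3, 13), (3, 15)]
Unfold 4 (reflect across h@4): 48 holes -> [(0, 0), (0, 2), (0, 5), (0, 10), (0, 13), (0, 15), (1, 0), (1, 2), (1, 5), (1, 10), (1, 13), (1, 15), (2, 0), (2, 2), (2, 5), (2, 10), (2, 13), (2, 15), (3, 0), (3, 2), (3, 5), (3, 10), (3, 13), (3, 15), (4, 0), (4, 2), (4, 5), (4, 10), (4, 13), (4, 15), (5, 0), (5, 2), (5, 5), (5, 10), (5, 13), (5, 15), (6, 0), (6, 2), (6, 5), (6, 10), (6, 13), (6, 15), (7, 0), (7, 2), (7, 5), (7, 10), (7, 13), (7, 15)]
Unfold 5 (reflect across h@8): 96 holes -> [(0, 0), (0, 2), (0, 5), (0, 10), (0, 13), (0, 15), (1, 0), (1, 2), (1, 5), (1, 10), (1, 13), (1, 15), (2, 0), (2, 2), (2, 5), (2, 10), (2, 13), (2, 15), (3, 0), (3, 2), (3, 5), (3, 10), (3, 13), (3, 15), (4, 0), (4, 2), (4, 5), (4, 10), (4, 13), (4, 15), (5, 0), (5, 2), (5, 5), (5, 10), (5, 13), (5, 15), (6, 0), (6, 2), (6, 5), (6, 10), (6, 13), (6, 15), (7, 0), (7, 2), (7, 5), (7, 10), (7, 13), (7, 15), (8, 0), (8, 2), (8, 5), (8, 10), (8, 13), (8, 15), (9, 0), (9, 2), (9, 5), (9, 10), (9, 13), (9, 15), (10, 0), (10, 2), (10, 5), (10, 10), (10, 13), (10, 15), (11, 0), (11, 2), (11, 5), (11, 10), (11, 13), (11, 15), (12, 0), (12, 2), (12, 5), (12, 10), (12, 13), (12, 15), (13, 0), (13, 2), (13, 5), (13, 10), (13, 13), (13, 15), (14, 0), (14, 2), (14, 5), (14, 10), (14, 13), (14, 15), (15, 0), (15, 2), (15, 5), (15, 10), (15, 13), (15, 15)]

Answer: O.O..O....O..O.O
O.O..O....O..O.O
O.O..O....O..O.O
O.O..O....O..O.O
O.O..O....O..O.O
O.O..O....O..O.O
O.O..O....O..O.O
O.O..O....O..O.O
O.O..O....O..O.O
O.O..O....O..O.O
O.O..O....O..O.O
O.O..O....O..O.O
O.O..O....O..O.O
O.O..O....O..O.O
O.O..O....O..O.O
O.O..O....O..O.O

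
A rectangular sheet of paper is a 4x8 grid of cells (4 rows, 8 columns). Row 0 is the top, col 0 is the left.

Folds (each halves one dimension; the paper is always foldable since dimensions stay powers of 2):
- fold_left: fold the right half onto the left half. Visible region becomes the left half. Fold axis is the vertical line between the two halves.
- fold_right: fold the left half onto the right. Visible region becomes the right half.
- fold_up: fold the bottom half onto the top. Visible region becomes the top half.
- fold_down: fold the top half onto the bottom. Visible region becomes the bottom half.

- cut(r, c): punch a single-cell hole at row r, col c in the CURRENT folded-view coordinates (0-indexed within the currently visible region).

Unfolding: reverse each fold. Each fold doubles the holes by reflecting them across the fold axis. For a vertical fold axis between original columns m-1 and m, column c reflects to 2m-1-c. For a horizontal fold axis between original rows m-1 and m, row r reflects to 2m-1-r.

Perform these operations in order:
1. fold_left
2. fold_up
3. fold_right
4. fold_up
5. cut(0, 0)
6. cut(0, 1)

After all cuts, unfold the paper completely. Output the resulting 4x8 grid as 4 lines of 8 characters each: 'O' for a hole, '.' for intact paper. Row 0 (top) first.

Op 1 fold_left: fold axis v@4; visible region now rows[0,4) x cols[0,4) = 4x4
Op 2 fold_up: fold axis h@2; visible region now rows[0,2) x cols[0,4) = 2x4
Op 3 fold_right: fold axis v@2; visible region now rows[0,2) x cols[2,4) = 2x2
Op 4 fold_up: fold axis h@1; visible region now rows[0,1) x cols[2,4) = 1x2
Op 5 cut(0, 0): punch at orig (0,2); cuts so far [(0, 2)]; region rows[0,1) x cols[2,4) = 1x2
Op 6 cut(0, 1): punch at orig (0,3); cuts so far [(0, 2), (0, 3)]; region rows[0,1) x cols[2,4) = 1x2
Unfold 1 (reflect across h@1): 4 holes -> [(0, 2), (0, 3), (1, 2), (1, 3)]
Unfold 2 (reflect across v@2): 8 holes -> [(0, 0), (0, 1), (0, 2), (0, 3), (1, 0), (1, 1), (1, 2), (1, 3)]
Unfold 3 (reflect across h@2): 16 holes -> [(0, 0), (0, 1), (0, 2), (0, 3), (1, 0), (1, 1), (1, 2), (1, 3), (2, 0), (2, 1), (2, 2), (2, 3), (3, 0), (3, 1), (3, 2), (3, 3)]
Unfold 4 (reflect across v@4): 32 holes -> [(0, 0), (0, 1), (0, 2), (0, 3), (0, 4), (0, 5), (0, 6), (0, 7), (1, 0), (1, 1), (1, 2), (1, 3), (1, 4), (1, 5), (1, 6), (1, 7), (2, 0), (2, 1), (2, 2), (2, 3), (2, 4), (2, 5), (2, 6), (2, 7), (3, 0), (3, 1), (3, 2), (3, 3), (3, 4), (3, 5), (3, 6), (3, 7)]

Answer: OOOOOOOO
OOOOOOOO
OOOOOOOO
OOOOOOOO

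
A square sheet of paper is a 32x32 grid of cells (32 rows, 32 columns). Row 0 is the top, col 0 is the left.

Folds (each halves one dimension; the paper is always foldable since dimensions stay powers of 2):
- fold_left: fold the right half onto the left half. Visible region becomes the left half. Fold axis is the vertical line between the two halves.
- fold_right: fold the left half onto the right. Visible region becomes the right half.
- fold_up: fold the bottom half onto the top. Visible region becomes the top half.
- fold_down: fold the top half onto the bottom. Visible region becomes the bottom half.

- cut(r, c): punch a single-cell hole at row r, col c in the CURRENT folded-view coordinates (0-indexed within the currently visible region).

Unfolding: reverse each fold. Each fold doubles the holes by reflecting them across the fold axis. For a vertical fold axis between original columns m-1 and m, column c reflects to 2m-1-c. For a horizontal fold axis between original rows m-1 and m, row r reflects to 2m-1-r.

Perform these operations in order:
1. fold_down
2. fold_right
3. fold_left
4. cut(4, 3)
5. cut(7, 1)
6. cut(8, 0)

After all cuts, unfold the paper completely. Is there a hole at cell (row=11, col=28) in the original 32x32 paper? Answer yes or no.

Answer: yes

Derivation:
Op 1 fold_down: fold axis h@16; visible region now rows[16,32) x cols[0,32) = 16x32
Op 2 fold_right: fold axis v@16; visible region now rows[16,32) x cols[16,32) = 16x16
Op 3 fold_left: fold axis v@24; visible region now rows[16,32) x cols[16,24) = 16x8
Op 4 cut(4, 3): punch at orig (20,19); cuts so far [(20, 19)]; region rows[16,32) x cols[16,24) = 16x8
Op 5 cut(7, 1): punch at orig (23,17); cuts so far [(20, 19), (23, 17)]; region rows[16,32) x cols[16,24) = 16x8
Op 6 cut(8, 0): punch at orig (24,16); cuts so far [(20, 19), (23, 17), (24, 16)]; region rows[16,32) x cols[16,24) = 16x8
Unfold 1 (reflect across v@24): 6 holes -> [(20, 19), (20, 28), (23, 17), (23, 30), (24, 16), (24, 31)]
Unfold 2 (reflect across v@16): 12 holes -> [(20, 3), (20, 12), (20, 19), (20, 28), (23, 1), (23, 14), (23, 17), (23, 30), (24, 0), (24, 15), (24, 16), (24, 31)]
Unfold 3 (reflect across h@16): 24 holes -> [(7, 0), (7, 15), (7, 16), (7, 31), (8, 1), (8, 14), (8, 17), (8, 30), (11, 3), (11, 12), (11, 19), (11, 28), (20, 3), (20, 12), (20, 19), (20, 28), (23, 1), (23, 14), (23, 17), (23, 30), (24, 0), (24, 15), (24, 16), (24, 31)]
Holes: [(7, 0), (7, 15), (7, 16), (7, 31), (8, 1), (8, 14), (8, 17), (8, 30), (11, 3), (11, 12), (11, 19), (11, 28), (20, 3), (20, 12), (20, 19), (20, 28), (23, 1), (23, 14), (23, 17), (23, 30), (24, 0), (24, 15), (24, 16), (24, 31)]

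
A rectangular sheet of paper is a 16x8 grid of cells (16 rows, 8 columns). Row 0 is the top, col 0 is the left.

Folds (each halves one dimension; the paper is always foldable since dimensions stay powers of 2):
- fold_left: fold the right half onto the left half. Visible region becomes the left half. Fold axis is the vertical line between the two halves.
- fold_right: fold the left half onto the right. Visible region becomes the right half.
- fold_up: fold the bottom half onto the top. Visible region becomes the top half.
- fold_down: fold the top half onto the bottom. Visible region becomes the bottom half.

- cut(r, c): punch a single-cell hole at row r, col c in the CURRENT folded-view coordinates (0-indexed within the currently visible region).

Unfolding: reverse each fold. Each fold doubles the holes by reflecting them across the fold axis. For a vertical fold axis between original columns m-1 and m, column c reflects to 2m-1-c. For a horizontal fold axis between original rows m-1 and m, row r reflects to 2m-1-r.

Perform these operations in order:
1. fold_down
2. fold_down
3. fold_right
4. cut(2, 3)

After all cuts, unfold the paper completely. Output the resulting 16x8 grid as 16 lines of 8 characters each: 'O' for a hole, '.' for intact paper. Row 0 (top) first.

Op 1 fold_down: fold axis h@8; visible region now rows[8,16) x cols[0,8) = 8x8
Op 2 fold_down: fold axis h@12; visible region now rows[12,16) x cols[0,8) = 4x8
Op 3 fold_right: fold axis v@4; visible region now rows[12,16) x cols[4,8) = 4x4
Op 4 cut(2, 3): punch at orig (14,7); cuts so far [(14, 7)]; region rows[12,16) x cols[4,8) = 4x4
Unfold 1 (reflect across v@4): 2 holes -> [(14, 0), (14, 7)]
Unfold 2 (reflect across h@12): 4 holes -> [(9, 0), (9, 7), (14, 0), (14, 7)]
Unfold 3 (reflect across h@8): 8 holes -> [(1, 0), (1, 7), (6, 0), (6, 7), (9, 0), (9, 7), (14, 0), (14, 7)]

Answer: ........
O......O
........
........
........
........
O......O
........
........
O......O
........
........
........
........
O......O
........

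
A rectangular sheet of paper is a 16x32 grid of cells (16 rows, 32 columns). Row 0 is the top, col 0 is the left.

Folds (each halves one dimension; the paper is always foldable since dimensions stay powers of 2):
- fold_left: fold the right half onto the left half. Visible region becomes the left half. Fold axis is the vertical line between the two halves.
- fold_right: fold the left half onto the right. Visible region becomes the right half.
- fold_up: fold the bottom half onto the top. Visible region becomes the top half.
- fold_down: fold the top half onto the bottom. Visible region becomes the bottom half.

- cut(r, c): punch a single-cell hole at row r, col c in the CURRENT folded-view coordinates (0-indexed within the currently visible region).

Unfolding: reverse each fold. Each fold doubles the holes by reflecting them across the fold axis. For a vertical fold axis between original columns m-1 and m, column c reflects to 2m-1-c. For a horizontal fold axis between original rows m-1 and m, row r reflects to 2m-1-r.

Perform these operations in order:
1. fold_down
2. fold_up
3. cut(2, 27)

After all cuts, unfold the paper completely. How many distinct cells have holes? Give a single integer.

Op 1 fold_down: fold axis h@8; visible region now rows[8,16) x cols[0,32) = 8x32
Op 2 fold_up: fold axis h@12; visible region now rows[8,12) x cols[0,32) = 4x32
Op 3 cut(2, 27): punch at orig (10,27); cuts so far [(10, 27)]; region rows[8,12) x cols[0,32) = 4x32
Unfold 1 (reflect across h@12): 2 holes -> [(10, 27), (13, 27)]
Unfold 2 (reflect across h@8): 4 holes -> [(2, 27), (5, 27), (10, 27), (13, 27)]

Answer: 4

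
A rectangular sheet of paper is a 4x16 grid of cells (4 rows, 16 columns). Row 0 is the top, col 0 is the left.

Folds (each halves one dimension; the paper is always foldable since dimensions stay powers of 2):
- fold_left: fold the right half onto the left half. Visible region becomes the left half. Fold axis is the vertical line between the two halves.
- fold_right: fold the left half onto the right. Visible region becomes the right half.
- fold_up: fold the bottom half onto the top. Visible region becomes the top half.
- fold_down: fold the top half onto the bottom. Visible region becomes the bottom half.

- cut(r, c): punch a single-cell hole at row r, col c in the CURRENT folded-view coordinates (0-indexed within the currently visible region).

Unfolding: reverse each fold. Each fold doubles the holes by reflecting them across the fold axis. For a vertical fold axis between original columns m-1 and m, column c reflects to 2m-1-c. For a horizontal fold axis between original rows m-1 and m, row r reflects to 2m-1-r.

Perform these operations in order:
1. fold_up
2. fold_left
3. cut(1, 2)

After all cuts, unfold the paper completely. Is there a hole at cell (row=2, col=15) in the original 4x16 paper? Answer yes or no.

Answer: no

Derivation:
Op 1 fold_up: fold axis h@2; visible region now rows[0,2) x cols[0,16) = 2x16
Op 2 fold_left: fold axis v@8; visible region now rows[0,2) x cols[0,8) = 2x8
Op 3 cut(1, 2): punch at orig (1,2); cuts so far [(1, 2)]; region rows[0,2) x cols[0,8) = 2x8
Unfold 1 (reflect across v@8): 2 holes -> [(1, 2), (1, 13)]
Unfold 2 (reflect across h@2): 4 holes -> [(1, 2), (1, 13), (2, 2), (2, 13)]
Holes: [(1, 2), (1, 13), (2, 2), (2, 13)]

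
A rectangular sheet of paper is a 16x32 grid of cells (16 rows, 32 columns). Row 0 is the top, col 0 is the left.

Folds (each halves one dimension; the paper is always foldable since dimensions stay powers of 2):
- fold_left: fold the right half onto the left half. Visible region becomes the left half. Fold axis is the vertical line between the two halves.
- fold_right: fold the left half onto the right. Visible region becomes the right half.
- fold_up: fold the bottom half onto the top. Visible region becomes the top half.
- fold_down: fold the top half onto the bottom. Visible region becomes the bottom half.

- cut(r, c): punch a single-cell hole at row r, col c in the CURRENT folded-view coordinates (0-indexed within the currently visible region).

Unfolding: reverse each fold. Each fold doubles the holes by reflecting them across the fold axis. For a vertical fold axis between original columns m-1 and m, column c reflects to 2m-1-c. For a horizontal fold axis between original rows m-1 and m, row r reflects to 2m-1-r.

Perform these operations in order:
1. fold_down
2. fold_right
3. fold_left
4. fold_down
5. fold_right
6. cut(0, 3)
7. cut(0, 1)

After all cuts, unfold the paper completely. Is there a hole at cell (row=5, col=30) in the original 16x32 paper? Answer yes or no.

Op 1 fold_down: fold axis h@8; visible region now rows[8,16) x cols[0,32) = 8x32
Op 2 fold_right: fold axis v@16; visible region now rows[8,16) x cols[16,32) = 8x16
Op 3 fold_left: fold axis v@24; visible region now rows[8,16) x cols[16,24) = 8x8
Op 4 fold_down: fold axis h@12; visible region now rows[12,16) x cols[16,24) = 4x8
Op 5 fold_right: fold axis v@20; visible region now rows[12,16) x cols[20,24) = 4x4
Op 6 cut(0, 3): punch at orig (12,23); cuts so far [(12, 23)]; region rows[12,16) x cols[20,24) = 4x4
Op 7 cut(0, 1): punch at orig (12,21); cuts so far [(12, 21), (12, 23)]; region rows[12,16) x cols[20,24) = 4x4
Unfold 1 (reflect across v@20): 4 holes -> [(12, 16), (12, 18), (12, 21), (12, 23)]
Unfold 2 (reflect across h@12): 8 holes -> [(11, 16), (11, 18), (11, 21), (11, 23), (12, 16), (12, 18), (12, 21), (12, 23)]
Unfold 3 (reflect across v@24): 16 holes -> [(11, 16), (11, 18), (11, 21), (11, 23), (11, 24), (11, 26), (11, 29), (11, 31), (12, 16), (12, 18), (12, 21), (12, 23), (12, 24), (12, 26), (12, 29), (12, 31)]
Unfold 4 (reflect across v@16): 32 holes -> [(11, 0), (11, 2), (11, 5), (11, 7), (11, 8), (11, 10), (11, 13), (11, 15), (11, 16), (11, 18), (11, 21), (11, 23), (11, 24), (11, 26), (11, 29), (11, 31), (12, 0), (12, 2), (12, 5), (12, 7), (12, 8), (12, 10), (12, 13), (12, 15), (12, 16), (12, 18), (12, 21), (12, 23), (12, 24), (12, 26), (12, 29), (12, 31)]
Unfold 5 (reflect across h@8): 64 holes -> [(3, 0), (3, 2), (3, 5), (3, 7), (3, 8), (3, 10), (3, 13), (3, 15), (3, 16), (3, 18), (3, 21), (3, 23), (3, 24), (3, 26), (3, 29), (3, 31), (4, 0), (4, 2), (4, 5), (4, 7), (4, 8), (4, 10), (4, 13), (4, 15), (4, 16), (4, 18), (4, 21), (4, 23), (4, 24), (4, 26), (4, 29), (4, 31), (11, 0), (11, 2), (11, 5), (11, 7), (11, 8), (11, 10), (11, 13), (11, 15), (11, 16), (11, 18), (11, 21), (11, 23), (11, 24), (11, 26), (11, 29), (11, 31), (12, 0), (12, 2), (12, 5), (12, 7), (12, 8), (12, 10), (12, 13), (12, 15), (12, 16), (12, 18), (12, 21), (12, 23), (12, 24), (12, 26), (12, 29), (12, 31)]
Holes: [(3, 0), (3, 2), (3, 5), (3, 7), (3, 8), (3, 10), (3, 13), (3, 15), (3, 16), (3, 18), (3, 21), (3, 23), (3, 24), (3, 26), (3, 29), (3, 31), (4, 0), (4, 2), (4, 5), (4, 7), (4, 8), (4, 10), (4, 13), (4, 15), (4, 16), (4, 18), (4, 21), (4, 23), (4, 24), (4, 26), (4, 29), (4, 31), (11, 0), (11, 2), (11, 5), (11, 7), (11, 8), (11, 10), (11, 13), (11, 15), (11, 16), (11, 18), (11, 21), (11, 23), (11, 24), (11, 26), (11, 29), (11, 31), (12, 0), (12, 2), (12, 5), (12, 7), (12, 8), (12, 10), (12, 13), (12, 15), (12, 16), (12, 18), (12, 21), (12, 23), (12, 24), (12, 26), (12, 29), (12, 31)]

Answer: no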